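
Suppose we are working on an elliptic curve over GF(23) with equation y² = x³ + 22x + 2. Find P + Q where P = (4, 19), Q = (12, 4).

(8, 0)

(4, 19) + (12, 4). λ = (4 - 19)/(12 - 4) ≡ 8/8 mod 23. 8⁻¹ ≡ 3 (mod 23), so λ ≡ 1.
  x = λ² - 4 - 12 = 1 - 16 ≡ 8; y = λ·(4 - 8) - 19 ≡ 0. → (8, 0)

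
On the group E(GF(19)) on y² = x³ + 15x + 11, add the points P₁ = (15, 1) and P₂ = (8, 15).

(0, 7)

(15, 1) + (8, 15). λ = (15 - 1)/(8 - 15) ≡ 14/12 mod 19. 12⁻¹ ≡ 8 (mod 19), so λ ≡ 17.
  x = λ² - 15 - 8 = 289 - 23 ≡ 0; y = λ·(15 - 0) - 1 ≡ 7. → (0, 7)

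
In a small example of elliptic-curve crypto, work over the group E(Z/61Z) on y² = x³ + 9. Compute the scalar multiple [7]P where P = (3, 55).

Double-and-add on 7 = (111)₂. Start with P = (3, 55) for the leading 1-bit.
double: tangent at (3, 55): λ = (3·3² + 0)/(2·55) ≡ 27/49. 49⁻¹ ≡ 5 (mod 61) since 49·5 = 245 ≡ 1, so λ ≡ 27·5 ≡ 13.
  x = λ² - 3 - 3 = 169 - 6 ≡ 41; y = λ·(3 - 41) - 55 ≡ 0. → (41, 0)
add P: (41, 0) + (3, 55). λ = (55 - 0)/(3 - 41) ≡ 55/23 mod 61. 23⁻¹ ≡ 8 (mod 61) since 23·8 = 184 ≡ 1, so λ ≡ 13.
  x = λ² - 41 - 3 = 169 - 44 ≡ 3; y = λ·(41 - 3) - 0 ≡ 6. → (3, 6)
double: tangent at (3, 6): λ = (3·3² + 0)/(2·6) ≡ 27/12. 12⁻¹ ≡ 56 (mod 61), so λ ≡ 27·56 ≡ 48.
  x = λ² - 3 - 3 = 2304 - 6 ≡ 41; y = λ·(3 - 41) - 6 ≡ 0. → (41, 0)
add P: (41, 0) + (3, 55). λ = (55 - 0)/(3 - 41) ≡ 55/23 mod 61. 23⁻¹ ≡ 8 (mod 61), so λ ≡ 13.
  x = λ² - 41 - 3 = 169 - 44 ≡ 3; y = λ·(41 - 3) - 0 ≡ 6. → (3, 6)

(3, 6)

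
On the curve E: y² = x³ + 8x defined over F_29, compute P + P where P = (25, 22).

(24, 3)

tangent at (25, 22): λ = (3·25² + 8)/(2·22) ≡ 27/15. 15⁻¹ ≡ 2 (mod 29), so λ ≡ 27·2 ≡ 25.
  x = λ² - 25 - 25 = 625 - 50 ≡ 24; y = λ·(25 - 24) - 22 ≡ 3. → (24, 3)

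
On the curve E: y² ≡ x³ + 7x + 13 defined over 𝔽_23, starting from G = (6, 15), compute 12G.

Repeated addition: build up to 12G.
2G: tangent at (6, 15): λ = (3·6² + 7)/(2·15) ≡ 0/7. 7⁻¹ ≡ 10 (mod 23), so λ ≡ 0·10 ≡ 0.
  x = λ² - 6 - 6 = 0 - 12 ≡ 11; y = λ·(6 - 11) - 15 ≡ 8. → (11, 8)
3G: (11, 8) + (6, 15). λ = (15 - 8)/(6 - 11) ≡ 7/18 mod 23. 18⁻¹ ≡ 9 (mod 23), so λ ≡ 17.
  x = λ² - 11 - 6 = 289 - 17 ≡ 19; y = λ·(11 - 19) - 8 ≡ 17. → (19, 17)
4G: (19, 17) + (6, 15). λ = (15 - 17)/(6 - 19) ≡ 21/10 mod 23. 10⁻¹ ≡ 7 (mod 23) since 10·7 = 70 ≡ 1, so λ ≡ 9.
  x = λ² - 19 - 6 = 81 - 25 ≡ 10; y = λ·(19 - 10) - 17 ≡ 18. → (10, 18)
5G: (10, 18) + (6, 15). λ = (15 - 18)/(6 - 10) ≡ 20/19 mod 23. 19⁻¹ ≡ 17 (mod 23), so λ ≡ 18.
  x = λ² - 10 - 6 = 324 - 16 ≡ 9; y = λ·(10 - 9) - 18 ≡ 0. → (9, 0)
6G: (9, 0) + (6, 15). λ = (15 - 0)/(6 - 9) ≡ 15/20 mod 23. 20⁻¹ ≡ 15 (mod 23), so λ ≡ 18.
  x = λ² - 9 - 6 = 324 - 15 ≡ 10; y = λ·(9 - 10) - 0 ≡ 5. → (10, 5)
7G: (10, 5) + (6, 15). λ = (15 - 5)/(6 - 10) ≡ 10/19 mod 23. 19⁻¹ ≡ 17 (mod 23), so λ ≡ 9.
  x = λ² - 10 - 6 = 81 - 16 ≡ 19; y = λ·(10 - 19) - 5 ≡ 6. → (19, 6)
8G: (19, 6) + (6, 15). λ = (15 - 6)/(6 - 19) ≡ 9/10 mod 23. 10⁻¹ ≡ 7 (mod 23), so λ ≡ 17.
  x = λ² - 19 - 6 = 289 - 25 ≡ 11; y = λ·(19 - 11) - 6 ≡ 15. → (11, 15)
9G: (11, 15) + (6, 15). λ = (15 - 15)/(6 - 11) ≡ 0/18 mod 23. 18⁻¹ ≡ 9 (mod 23) since 18·9 = 162 ≡ 1, so λ ≡ 0.
  x = λ² - 11 - 6 = 0 - 17 ≡ 6; y = λ·(11 - 6) - 15 ≡ 8. → (6, 8)
10G: (6, 8) + (6, 15): same x and y₁ ≡ -y₂, so the sum is O.
11G: O + (6, 15) = (6, 15) (identity).
12G: tangent at (6, 15): λ = (3·6² + 7)/(2·15) ≡ 0/7. 7⁻¹ ≡ 10 (mod 23) since 7·10 = 70 ≡ 1, so λ ≡ 0·10 ≡ 0.
  x = λ² - 6 - 6 = 0 - 12 ≡ 11; y = λ·(6 - 11) - 15 ≡ 8. → (11, 8)

(11, 8)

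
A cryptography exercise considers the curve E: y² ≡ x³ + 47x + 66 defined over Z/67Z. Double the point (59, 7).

tangent at (59, 7): λ = (3·59² + 47)/(2·7) ≡ 38/14. 14⁻¹ ≡ 24 (mod 67), so λ ≡ 38·24 ≡ 41.
  x = λ² - 59 - 59 = 1681 - 118 ≡ 22; y = λ·(59 - 22) - 7 ≡ 36. → (22, 36)

(22, 36)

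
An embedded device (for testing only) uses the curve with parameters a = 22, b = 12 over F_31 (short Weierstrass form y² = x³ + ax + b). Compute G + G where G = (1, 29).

tangent at (1, 29): λ = (3·1² + 22)/(2·29) ≡ 25/27. 27⁻¹ ≡ 23 (mod 31) since 27·23 = 621 ≡ 1, so λ ≡ 25·23 ≡ 17.
  x = λ² - 1 - 1 = 289 - 2 ≡ 8; y = λ·(1 - 8) - 29 ≡ 7. → (8, 7)

(8, 7)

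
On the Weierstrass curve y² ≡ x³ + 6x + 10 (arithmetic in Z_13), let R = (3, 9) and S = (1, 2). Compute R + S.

(5, 10)

(3, 9) + (1, 2). λ = (2 - 9)/(1 - 3) ≡ 6/11 mod 13. 11⁻¹ ≡ 6 (mod 13), so λ ≡ 10.
  x = λ² - 3 - 1 = 100 - 4 ≡ 5; y = λ·(3 - 5) - 9 ≡ 10. → (5, 10)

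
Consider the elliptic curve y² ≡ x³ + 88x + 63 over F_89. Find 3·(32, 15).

Write Q = (32, 15).
Repeated addition: build up to 3Q.
2Q: tangent at (32, 15): λ = (3·32² + 88)/(2·15) ≡ 45/30. 30⁻¹ ≡ 3 (mod 89), so λ ≡ 45·3 ≡ 46.
  x = λ² - 32 - 32 = 2116 - 64 ≡ 5; y = λ·(32 - 5) - 15 ≡ 70. → (5, 70)
3Q: (5, 70) + (32, 15). λ = (15 - 70)/(32 - 5) ≡ 34/27 mod 89. 27⁻¹ ≡ 33 (mod 89) since 27·33 = 891 ≡ 1, so λ ≡ 54.
  x = λ² - 5 - 32 = 2916 - 37 ≡ 31; y = λ·(5 - 31) - 70 ≡ 39. → (31, 39)

(31, 39)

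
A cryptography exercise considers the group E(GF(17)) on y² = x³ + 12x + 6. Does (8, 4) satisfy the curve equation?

no

y² = 4² ≡ 16; x³ + 12x + 6 = 614 ≡ 2 (mod 17). 16 ≠ 2.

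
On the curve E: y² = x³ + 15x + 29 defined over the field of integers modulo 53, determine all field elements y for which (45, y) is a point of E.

x³ + 15x + 29 = 91829 ≡ 33 (mod 53).
33 is a non-residue mod 53; no y exists.

none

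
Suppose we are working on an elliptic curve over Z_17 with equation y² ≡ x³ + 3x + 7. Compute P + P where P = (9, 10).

(8, 4)

tangent at (9, 10): λ = (3·9² + 3)/(2·10) ≡ 8/3. 3⁻¹ ≡ 6 (mod 17), so λ ≡ 8·6 ≡ 14.
  x = λ² - 9 - 9 = 196 - 18 ≡ 8; y = λ·(9 - 8) - 10 ≡ 4. → (8, 4)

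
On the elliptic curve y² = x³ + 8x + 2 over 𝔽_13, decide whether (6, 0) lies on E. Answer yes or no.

no

y² = 0² ≡ 0; x³ + 8x + 2 = 266 ≡ 6 (mod 13). 0 ≠ 6.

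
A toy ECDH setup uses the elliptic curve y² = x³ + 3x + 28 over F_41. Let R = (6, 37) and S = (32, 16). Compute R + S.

(6, 37) + (32, 16). λ = (16 - 37)/(32 - 6) ≡ 20/26 mod 41. 26⁻¹ ≡ 30 (mod 41), so λ ≡ 26.
  x = λ² - 6 - 32 = 676 - 38 ≡ 23; y = λ·(6 - 23) - 37 ≡ 13. → (23, 13)

(23, 13)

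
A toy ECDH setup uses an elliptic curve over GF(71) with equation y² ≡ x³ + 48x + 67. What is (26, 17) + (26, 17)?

(37, 13)

tangent at (26, 17): λ = (3·26² + 48)/(2·17) ≡ 17/34. 34⁻¹ ≡ 23 (mod 71), so λ ≡ 17·23 ≡ 36.
  x = λ² - 26 - 26 = 1296 - 52 ≡ 37; y = λ·(26 - 37) - 17 ≡ 13. → (37, 13)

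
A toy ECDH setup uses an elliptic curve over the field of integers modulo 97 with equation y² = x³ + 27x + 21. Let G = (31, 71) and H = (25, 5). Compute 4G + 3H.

(1, 7)

First 4G:
Repeated addition: build up to 4G.
2G: tangent at (31, 71): λ = (3·31² + 27)/(2·71) ≡ 0/45. 45⁻¹ ≡ 69 (mod 97), so λ ≡ 0·69 ≡ 0.
  x = λ² - 31 - 31 = 0 - 62 ≡ 35; y = λ·(31 - 35) - 71 ≡ 26. → (35, 26)
3G: (35, 26) + (31, 71). λ = (71 - 26)/(31 - 35) ≡ 45/93 mod 97. 93⁻¹ ≡ 24 (mod 97), so λ ≡ 13.
  x = λ² - 35 - 31 = 169 - 66 ≡ 6; y = λ·(35 - 6) - 26 ≡ 60. → (6, 60)
4G: (6, 60) + (31, 71). λ = (71 - 60)/(31 - 6) ≡ 11/25 mod 97. 25⁻¹ ≡ 66 (mod 97) since 25·66 = 1650 ≡ 1, so λ ≡ 47.
  x = λ² - 6 - 31 = 2209 - 37 ≡ 38; y = λ·(6 - 38) - 60 ≡ 85. → (38, 85)
4G = (38, 85).
Next 3H:
Repeated addition: build up to 3H.
2H: tangent at (25, 5): λ = (3·25² + 27)/(2·5) ≡ 59/10. 10⁻¹ ≡ 68 (mod 97) since 10·68 = 680 ≡ 1, so λ ≡ 59·68 ≡ 35.
  x = λ² - 25 - 25 = 1225 - 50 ≡ 11; y = λ·(25 - 11) - 5 ≡ 0. → (11, 0)
3H: (11, 0) + (25, 5). λ = (5 - 0)/(25 - 11) ≡ 5/14 mod 97. 14⁻¹ ≡ 7 (mod 97), so λ ≡ 35.
  x = λ² - 11 - 25 = 1225 - 36 ≡ 25; y = λ·(11 - 25) - 0 ≡ 92. → (25, 92)
3H = (25, 92).
Finally 4G + 3H:
(38, 85) + (25, 92). λ = (92 - 85)/(25 - 38) ≡ 7/84 mod 97. 84⁻¹ ≡ 82 (mod 97), so λ ≡ 89.
  x = λ² - 38 - 25 = 7921 - 63 ≡ 1; y = λ·(38 - 1) - 85 ≡ 7. → (1, 7)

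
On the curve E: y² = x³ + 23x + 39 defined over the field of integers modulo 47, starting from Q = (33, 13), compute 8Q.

(14, 12)

Double-and-add on 8 = (1000)₂. Start with Q = (33, 13) for the leading 1-bit.
double: tangent at (33, 13): λ = (3·33² + 23)/(2·13) ≡ 0/26. 26⁻¹ ≡ 38 (mod 47), so λ ≡ 0·38 ≡ 0.
  x = λ² - 33 - 33 = 0 - 66 ≡ 28; y = λ·(33 - 28) - 13 ≡ 34. → (28, 34)
double: tangent at (28, 34): λ = (3·28² + 23)/(2·34) ≡ 25/21. 21⁻¹ ≡ 9 (mod 47) since 21·9 = 189 ≡ 1, so λ ≡ 25·9 ≡ 37.
  x = λ² - 28 - 28 = 1369 - 56 ≡ 44; y = λ·(28 - 44) - 34 ≡ 32. → (44, 32)
double: tangent at (44, 32): λ = (3·44² + 23)/(2·32) ≡ 3/17. 17⁻¹ ≡ 36 (mod 47), so λ ≡ 3·36 ≡ 14.
  x = λ² - 44 - 44 = 196 - 88 ≡ 14; y = λ·(44 - 14) - 32 ≡ 12. → (14, 12)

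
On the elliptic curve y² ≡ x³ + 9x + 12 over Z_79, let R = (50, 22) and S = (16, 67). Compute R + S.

(50, 22) + (16, 67). λ = (67 - 22)/(16 - 50) ≡ 45/45 mod 79. 45⁻¹ ≡ 72 (mod 79), so λ ≡ 1.
  x = λ² - 50 - 16 = 1 - 66 ≡ 14; y = λ·(50 - 14) - 22 ≡ 14. → (14, 14)

(14, 14)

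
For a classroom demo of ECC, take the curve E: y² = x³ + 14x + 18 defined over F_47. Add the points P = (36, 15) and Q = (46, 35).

(36, 15) + (46, 35). λ = (35 - 15)/(46 - 36) ≡ 20/10 mod 47. 10⁻¹ ≡ 33 (mod 47), so λ ≡ 2.
  x = λ² - 36 - 46 = 4 - 82 ≡ 16; y = λ·(36 - 16) - 15 ≡ 25. → (16, 25)

(16, 25)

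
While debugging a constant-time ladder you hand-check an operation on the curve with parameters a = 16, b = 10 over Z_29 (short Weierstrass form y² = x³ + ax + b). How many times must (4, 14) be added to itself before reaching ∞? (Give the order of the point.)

8

2P: tangent at (4, 14): λ = (3·4² + 16)/(2·14) ≡ 6/28. 28⁻¹ ≡ 28 (mod 29), so λ ≡ 6·28 ≡ 23.
  x = λ² - 4 - 4 = 529 - 8 ≡ 28; y = λ·(4 - 28) - 14 ≡ 14. → (28, 14)
3P: (28, 14) + (4, 14). λ = (14 - 14)/(4 - 28) ≡ 0/5 mod 29. 5⁻¹ ≡ 6 (mod 29), so λ ≡ 0.
  x = λ² - 28 - 4 = 0 - 32 ≡ 26; y = λ·(28 - 26) - 14 ≡ 15. → (26, 15)
4P: (26, 15) + (4, 14). λ = (14 - 15)/(4 - 26) ≡ 28/7 mod 29. 7⁻¹ ≡ 25 (mod 29) since 7·25 = 175 ≡ 1, so λ ≡ 4.
  x = λ² - 26 - 4 = 16 - 30 ≡ 15; y = λ·(26 - 15) - 15 ≡ 0. → (15, 0)
5P: (15, 0) + (4, 14). λ = (14 - 0)/(4 - 15) ≡ 14/18 mod 29. 18⁻¹ ≡ 21 (mod 29), so λ ≡ 4.
  x = λ² - 15 - 4 = 16 - 19 ≡ 26; y = λ·(15 - 26) - 0 ≡ 14. → (26, 14)
6P: (26, 14) + (4, 14). λ = (14 - 14)/(4 - 26) ≡ 0/7 mod 29. 7⁻¹ ≡ 25 (mod 29), so λ ≡ 0.
  x = λ² - 26 - 4 = 0 - 30 ≡ 28; y = λ·(26 - 28) - 14 ≡ 15. → (28, 15)
7P: (28, 15) + (4, 14). λ = (14 - 15)/(4 - 28) ≡ 28/5 mod 29. 5⁻¹ ≡ 6 (mod 29), so λ ≡ 23.
  x = λ² - 28 - 4 = 529 - 32 ≡ 4; y = λ·(28 - 4) - 15 ≡ 15. → (4, 15)
8P: (4, 15) + (4, 14): same x and y₁ ≡ -y₂, so the sum is ∞.
8P = ∞, so the order is 8.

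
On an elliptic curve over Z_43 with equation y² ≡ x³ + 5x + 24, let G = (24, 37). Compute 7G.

O

Repeated addition: build up to 7G.
2G: tangent at (24, 37): λ = (3·24² + 5)/(2·37) ≡ 13/31. 31⁻¹ ≡ 25 (mod 43) since 31·25 = 775 ≡ 1, so λ ≡ 13·25 ≡ 24.
  x = λ² - 24 - 24 = 576 - 48 ≡ 12; y = λ·(24 - 12) - 37 ≡ 36. → (12, 36)
3G: (12, 36) + (24, 37). λ = (37 - 36)/(24 - 12) ≡ 1/12 mod 43. 12⁻¹ ≡ 18 (mod 43), so λ ≡ 18.
  x = λ² - 12 - 24 = 324 - 36 ≡ 30; y = λ·(12 - 30) - 36 ≡ 27. → (30, 27)
4G: (30, 27) + (24, 37). λ = (37 - 27)/(24 - 30) ≡ 10/37 mod 43. 37⁻¹ ≡ 7 (mod 43), so λ ≡ 27.
  x = λ² - 30 - 24 = 729 - 54 ≡ 30; y = λ·(30 - 30) - 27 ≡ 16. → (30, 16)
5G: (30, 16) + (24, 37). λ = (37 - 16)/(24 - 30) ≡ 21/37 mod 43. 37⁻¹ ≡ 7 (mod 43), so λ ≡ 18.
  x = λ² - 30 - 24 = 324 - 54 ≡ 12; y = λ·(30 - 12) - 16 ≡ 7. → (12, 7)
6G: (12, 7) + (24, 37). λ = (37 - 7)/(24 - 12) ≡ 30/12 mod 43. 12⁻¹ ≡ 18 (mod 43) since 12·18 = 216 ≡ 1, so λ ≡ 24.
  x = λ² - 12 - 24 = 576 - 36 ≡ 24; y = λ·(12 - 24) - 7 ≡ 6. → (24, 6)
7G: (24, 6) + (24, 37): same x and y₁ ≡ -y₂, so the sum is O.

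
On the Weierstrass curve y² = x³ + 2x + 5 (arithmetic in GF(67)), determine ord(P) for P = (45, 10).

3

2P: tangent at (45, 10): λ = (3·45² + 2)/(2·10) ≡ 47/20. 20⁻¹ ≡ 57 (mod 67), so λ ≡ 47·57 ≡ 66.
  x = λ² - 45 - 45 = 4356 - 90 ≡ 45; y = λ·(45 - 45) - 10 ≡ 57. → (45, 57)
3P: (45, 57) + (45, 10): same x and y₁ ≡ -y₂, so the sum is O.
3P = O, so the order is 3.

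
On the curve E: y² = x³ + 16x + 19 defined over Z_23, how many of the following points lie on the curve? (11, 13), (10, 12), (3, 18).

(11, 13): 13² ≡ 8, rhs ≡ 8 → on.
(10, 12): 12² ≡ 6, rhs ≡ 6 → on.
(3, 18): 18² ≡ 2, rhs ≡ 2 → on.

3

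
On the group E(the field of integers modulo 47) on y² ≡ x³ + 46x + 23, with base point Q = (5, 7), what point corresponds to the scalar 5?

Repeated addition: build up to 5Q.
2Q: tangent at (5, 7): λ = (3·5² + 46)/(2·7) ≡ 27/14. 14⁻¹ ≡ 37 (mod 47), so λ ≡ 27·37 ≡ 12.
  x = λ² - 5 - 5 = 144 - 10 ≡ 40; y = λ·(5 - 40) - 7 ≡ 43. → (40, 43)
3Q: (40, 43) + (5, 7). λ = (7 - 43)/(5 - 40) ≡ 11/12 mod 47. 12⁻¹ ≡ 4 (mod 47) since 12·4 = 48 ≡ 1, so λ ≡ 44.
  x = λ² - 40 - 5 = 1936 - 45 ≡ 11; y = λ·(40 - 11) - 43 ≡ 11. → (11, 11)
4Q: (11, 11) + (5, 7). λ = (7 - 11)/(5 - 11) ≡ 43/41 mod 47. 41⁻¹ ≡ 39 (mod 47), so λ ≡ 32.
  x = λ² - 11 - 5 = 1024 - 16 ≡ 21; y = λ·(11 - 21) - 11 ≡ 45. → (21, 45)
5Q: (21, 45) + (5, 7). λ = (7 - 45)/(5 - 21) ≡ 9/31 mod 47. 31⁻¹ ≡ 44 (mod 47) since 31·44 = 1364 ≡ 1, so λ ≡ 20.
  x = λ² - 21 - 5 = 400 - 26 ≡ 45; y = λ·(21 - 45) - 45 ≡ 39. → (45, 39)

(45, 39)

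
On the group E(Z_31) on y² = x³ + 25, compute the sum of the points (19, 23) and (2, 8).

(17, 28)

(19, 23) + (2, 8). λ = (8 - 23)/(2 - 19) ≡ 16/14 mod 31. 14⁻¹ ≡ 20 (mod 31), so λ ≡ 10.
  x = λ² - 19 - 2 = 100 - 21 ≡ 17; y = λ·(19 - 17) - 23 ≡ 28. → (17, 28)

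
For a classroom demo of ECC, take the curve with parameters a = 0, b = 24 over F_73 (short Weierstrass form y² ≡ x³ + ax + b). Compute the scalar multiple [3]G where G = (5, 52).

Repeated addition: build up to 3G.
2G: tangent at (5, 52): λ = (3·5² + 0)/(2·52) ≡ 2/31. 31⁻¹ ≡ 33 (mod 73), so λ ≡ 2·33 ≡ 66.
  x = λ² - 5 - 5 = 4356 - 10 ≡ 39; y = λ·(5 - 39) - 52 ≡ 40. → (39, 40)
3G: (39, 40) + (5, 52). λ = (52 - 40)/(5 - 39) ≡ 12/39 mod 73. 39⁻¹ ≡ 15 (mod 73), so λ ≡ 34.
  x = λ² - 39 - 5 = 1156 - 44 ≡ 17; y = λ·(39 - 17) - 40 ≡ 51. → (17, 51)

(17, 51)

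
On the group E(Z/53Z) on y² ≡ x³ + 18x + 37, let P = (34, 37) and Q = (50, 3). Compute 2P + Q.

(15, 5)

First 2P:
Repeated addition: build up to 2P.
2P: tangent at (34, 37): λ = (3·34² + 18)/(2·37) ≡ 41/21. 21⁻¹ ≡ 48 (mod 53) since 21·48 = 1008 ≡ 1, so λ ≡ 41·48 ≡ 7.
  x = λ² - 34 - 34 = 49 - 68 ≡ 34; y = λ·(34 - 34) - 37 ≡ 16. → (34, 16)
2P = (34, 16).
Finally 2P + Q:
(34, 16) + (50, 3). λ = (3 - 16)/(50 - 34) ≡ 40/16 mod 53. 16⁻¹ ≡ 10 (mod 53), so λ ≡ 29.
  x = λ² - 34 - 50 = 841 - 84 ≡ 15; y = λ·(34 - 15) - 16 ≡ 5. → (15, 5)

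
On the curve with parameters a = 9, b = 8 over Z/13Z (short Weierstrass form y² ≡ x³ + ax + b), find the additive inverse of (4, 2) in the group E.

(4, 11)

-(4, 2) = (4, -2 mod 13) = (4, 11).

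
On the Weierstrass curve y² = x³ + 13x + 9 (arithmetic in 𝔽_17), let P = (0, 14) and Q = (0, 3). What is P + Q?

O

The two points share x = 0 and their y-coordinates satisfy 14 + 3 ≡ 0 (mod 17), so they are inverses. Their sum is O.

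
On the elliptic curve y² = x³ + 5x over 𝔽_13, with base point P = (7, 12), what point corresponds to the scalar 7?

Double-and-add on 7 = (111)₂. Start with P = (7, 12) for the leading 1-bit.
double: tangent at (7, 12): λ = (3·7² + 5)/(2·12) ≡ 9/11. 11⁻¹ ≡ 6 (mod 13), so λ ≡ 9·6 ≡ 2.
  x = λ² - 7 - 7 = 4 - 14 ≡ 3; y = λ·(7 - 3) - 12 ≡ 9. → (3, 9)
add P: (3, 9) + (7, 12). λ = (12 - 9)/(7 - 3) ≡ 3/4 mod 13. 4⁻¹ ≡ 10 (mod 13) since 4·10 = 40 ≡ 1, so λ ≡ 4.
  x = λ² - 3 - 7 = 16 - 10 ≡ 6; y = λ·(3 - 6) - 9 ≡ 5. → (6, 5)
double: tangent at (6, 5): λ = (3·6² + 5)/(2·5) ≡ 9/10. 10⁻¹ ≡ 4 (mod 13), so λ ≡ 9·4 ≡ 10.
  x = λ² - 6 - 6 = 100 - 12 ≡ 10; y = λ·(6 - 10) - 5 ≡ 7. → (10, 7)
add P: (10, 7) + (7, 12). λ = (12 - 7)/(7 - 10) ≡ 5/10 mod 13. 10⁻¹ ≡ 4 (mod 13) since 10·4 = 40 ≡ 1, so λ ≡ 7.
  x = λ² - 10 - 7 = 49 - 17 ≡ 6; y = λ·(10 - 6) - 7 ≡ 8. → (6, 8)

(6, 8)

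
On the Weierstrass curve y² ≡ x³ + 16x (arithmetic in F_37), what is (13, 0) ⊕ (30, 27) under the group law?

(13, 0) + (30, 27). λ = (27 - 0)/(30 - 13) ≡ 27/17 mod 37. 17⁻¹ ≡ 24 (mod 37), so λ ≡ 19.
  x = λ² - 13 - 30 = 361 - 43 ≡ 22; y = λ·(13 - 22) - 0 ≡ 14. → (22, 14)

(22, 14)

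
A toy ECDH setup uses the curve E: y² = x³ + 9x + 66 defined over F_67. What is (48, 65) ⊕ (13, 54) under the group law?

(48, 65) + (13, 54). λ = (54 - 65)/(13 - 48) ≡ 56/32 mod 67. 32⁻¹ ≡ 44 (mod 67), so λ ≡ 52.
  x = λ² - 48 - 13 = 2704 - 61 ≡ 30; y = λ·(48 - 30) - 65 ≡ 0. → (30, 0)

(30, 0)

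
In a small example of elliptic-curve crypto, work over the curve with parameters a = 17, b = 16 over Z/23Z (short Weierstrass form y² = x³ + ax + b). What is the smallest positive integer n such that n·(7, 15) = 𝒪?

2P: tangent at (7, 15): λ = (3·7² + 17)/(2·15) ≡ 3/7. 7⁻¹ ≡ 10 (mod 23) since 7·10 = 70 ≡ 1, so λ ≡ 3·10 ≡ 7.
  x = λ² - 7 - 7 = 49 - 14 ≡ 12; y = λ·(7 - 12) - 15 ≡ 19. → (12, 19)
3P: (12, 19) + (7, 15). λ = (15 - 19)/(7 - 12) ≡ 19/18 mod 23. 18⁻¹ ≡ 9 (mod 23) since 18·9 = 162 ≡ 1, so λ ≡ 10.
  x = λ² - 12 - 7 = 100 - 19 ≡ 12; y = λ·(12 - 12) - 19 ≡ 4. → (12, 4)
4P: (12, 4) + (7, 15). λ = (15 - 4)/(7 - 12) ≡ 11/18 mod 23. 18⁻¹ ≡ 9 (mod 23) since 18·9 = 162 ≡ 1, so λ ≡ 7.
  x = λ² - 12 - 7 = 49 - 19 ≡ 7; y = λ·(12 - 7) - 4 ≡ 8. → (7, 8)
5P: (7, 8) + (7, 15): same x and y₁ ≡ -y₂, so the sum is 𝒪.
5P = 𝒪, so the order is 5.

5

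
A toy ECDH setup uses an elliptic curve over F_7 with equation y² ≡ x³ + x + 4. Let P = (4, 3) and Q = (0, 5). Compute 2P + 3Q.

(5, 6)

First 2P:
Repeated addition: build up to 2P.
2P: tangent at (4, 3): λ = (3·4² + 1)/(2·3) ≡ 0/6. 6⁻¹ ≡ 6 (mod 7), so λ ≡ 0·6 ≡ 0.
  x = λ² - 4 - 4 = 0 - 8 ≡ 6; y = λ·(4 - 6) - 3 ≡ 4. → (6, 4)
2P = (6, 4).
Next 3Q:
Repeated addition: build up to 3Q.
2Q: tangent at (0, 5): λ = (3·0² + 1)/(2·5) ≡ 1/3. 3⁻¹ ≡ 5 (mod 7), so λ ≡ 1·5 ≡ 5.
  x = λ² - 0 - 0 = 25 - 0 ≡ 4; y = λ·(0 - 4) - 5 ≡ 3. → (4, 3)
3Q: (4, 3) + (0, 5). λ = (5 - 3)/(0 - 4) ≡ 2/3 mod 7. 3⁻¹ ≡ 5 (mod 7) since 3·5 = 15 ≡ 1, so λ ≡ 3.
  x = λ² - 4 - 0 = 9 - 4 ≡ 5; y = λ·(4 - 5) - 3 ≡ 1. → (5, 1)
3Q = (5, 1).
Finally 2P + 3Q:
(6, 4) + (5, 1). λ = (1 - 4)/(5 - 6) ≡ 4/6 mod 7. 6⁻¹ ≡ 6 (mod 7), so λ ≡ 3.
  x = λ² - 6 - 5 = 9 - 11 ≡ 5; y = λ·(6 - 5) - 4 ≡ 6. → (5, 6)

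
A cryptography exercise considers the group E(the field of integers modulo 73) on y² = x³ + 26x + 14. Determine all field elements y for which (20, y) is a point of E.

x³ + 26x + 14 = 8534 ≡ 66 (mod 73).
66 is a non-residue mod 73; no y exists.

none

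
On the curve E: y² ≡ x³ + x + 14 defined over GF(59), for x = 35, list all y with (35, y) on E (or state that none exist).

none

x³ + 1x + 14 = 42924 ≡ 31 (mod 59).
31 is a non-residue mod 59; no y exists.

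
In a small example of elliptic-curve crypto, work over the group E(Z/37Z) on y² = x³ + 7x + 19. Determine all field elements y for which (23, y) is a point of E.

x³ + 7x + 19 = 12347 ≡ 26 (mod 37).
Square roots of 26 mod 37: 10 and 27 (since 10² = 100 ≡ 26).

10, 27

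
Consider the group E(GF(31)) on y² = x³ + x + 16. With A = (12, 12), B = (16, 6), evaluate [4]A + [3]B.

(27, 17)

First 4A:
Repeated addition: build up to 4A.
2A: tangent at (12, 12): λ = (3·12² + 1)/(2·12) ≡ 30/24. 24⁻¹ ≡ 22 (mod 31), so λ ≡ 30·22 ≡ 9.
  x = λ² - 12 - 12 = 81 - 24 ≡ 26; y = λ·(12 - 26) - 12 ≡ 17. → (26, 17)
3A: (26, 17) + (12, 12). λ = (12 - 17)/(12 - 26) ≡ 26/17 mod 31. 17⁻¹ ≡ 11 (mod 31) since 17·11 = 187 ≡ 1, so λ ≡ 7.
  x = λ² - 26 - 12 = 49 - 38 ≡ 11; y = λ·(26 - 11) - 17 ≡ 26. → (11, 26)
4A: (11, 26) + (12, 12). λ = (12 - 26)/(12 - 11) ≡ 17/1 mod 31. 1⁻¹ ≡ 1 (mod 31), so λ ≡ 17.
  x = λ² - 11 - 12 = 289 - 23 ≡ 18; y = λ·(11 - 18) - 26 ≡ 10. → (18, 10)
4A = (18, 10).
Next 3B:
Repeated addition: build up to 3B.
2B: tangent at (16, 6): λ = (3·16² + 1)/(2·6) ≡ 25/12. 12⁻¹ ≡ 13 (mod 31), so λ ≡ 25·13 ≡ 15.
  x = λ² - 16 - 16 = 225 - 32 ≡ 7; y = λ·(16 - 7) - 6 ≡ 5. → (7, 5)
3B: (7, 5) + (16, 6). λ = (6 - 5)/(16 - 7) ≡ 1/9 mod 31. 9⁻¹ ≡ 7 (mod 31), so λ ≡ 7.
  x = λ² - 7 - 16 = 49 - 23 ≡ 26; y = λ·(7 - 26) - 5 ≡ 17. → (26, 17)
3B = (26, 17).
Finally 4A + 3B:
(18, 10) + (26, 17). λ = (17 - 10)/(26 - 18) ≡ 7/8 mod 31. 8⁻¹ ≡ 4 (mod 31), so λ ≡ 28.
  x = λ² - 18 - 26 = 784 - 44 ≡ 27; y = λ·(18 - 27) - 10 ≡ 17. → (27, 17)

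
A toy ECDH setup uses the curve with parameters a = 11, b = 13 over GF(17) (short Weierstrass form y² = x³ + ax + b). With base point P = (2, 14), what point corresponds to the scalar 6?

(0, 8)

Double-and-add on 6 = (110)₂. Start with P = (2, 14) for the leading 1-bit.
double: tangent at (2, 14): λ = (3·2² + 11)/(2·14) ≡ 6/11. 11⁻¹ ≡ 14 (mod 17) since 11·14 = 154 ≡ 1, so λ ≡ 6·14 ≡ 16.
  x = λ² - 2 - 2 = 256 - 4 ≡ 14; y = λ·(2 - 14) - 14 ≡ 15. → (14, 15)
add P: (14, 15) + (2, 14). λ = (14 - 15)/(2 - 14) ≡ 16/5 mod 17. 5⁻¹ ≡ 7 (mod 17), so λ ≡ 10.
  x = λ² - 14 - 2 = 100 - 16 ≡ 16; y = λ·(14 - 16) - 15 ≡ 16. → (16, 16)
double: tangent at (16, 16): λ = (3·16² + 11)/(2·16) ≡ 14/15. 15⁻¹ ≡ 8 (mod 17), so λ ≡ 14·8 ≡ 10.
  x = λ² - 16 - 16 = 100 - 32 ≡ 0; y = λ·(16 - 0) - 16 ≡ 8. → (0, 8)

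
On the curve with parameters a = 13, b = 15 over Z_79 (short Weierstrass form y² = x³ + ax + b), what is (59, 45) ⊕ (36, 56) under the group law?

(59, 45) + (36, 56). λ = (56 - 45)/(36 - 59) ≡ 11/56 mod 79. 56⁻¹ ≡ 24 (mod 79) since 56·24 = 1344 ≡ 1, so λ ≡ 27.
  x = λ² - 59 - 36 = 729 - 95 ≡ 2; y = λ·(59 - 2) - 45 ≡ 72. → (2, 72)

(2, 72)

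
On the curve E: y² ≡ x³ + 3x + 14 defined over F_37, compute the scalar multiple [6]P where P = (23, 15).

Repeated addition: build up to 6P.
2P: tangent at (23, 15): λ = (3·23² + 3)/(2·15) ≡ 36/30. 30⁻¹ ≡ 21 (mod 37) since 30·21 = 630 ≡ 1, so λ ≡ 36·21 ≡ 16.
  x = λ² - 23 - 23 = 256 - 46 ≡ 25; y = λ·(23 - 25) - 15 ≡ 27. → (25, 27)
3P: (25, 27) + (23, 15). λ = (15 - 27)/(23 - 25) ≡ 25/35 mod 37. 35⁻¹ ≡ 18 (mod 37) since 35·18 = 630 ≡ 1, so λ ≡ 6.
  x = λ² - 25 - 23 = 36 - 48 ≡ 25; y = λ·(25 - 25) - 27 ≡ 10. → (25, 10)
4P: (25, 10) + (23, 15). λ = (15 - 10)/(23 - 25) ≡ 5/35 mod 37. 35⁻¹ ≡ 18 (mod 37) since 35·18 = 630 ≡ 1, so λ ≡ 16.
  x = λ² - 25 - 23 = 256 - 48 ≡ 23; y = λ·(25 - 23) - 10 ≡ 22. → (23, 22)
5P: (23, 22) + (23, 15): same x and y₁ ≡ -y₂, so the sum is ∞.
6P: ∞ + (23, 15) = (23, 15) (identity).

(23, 15)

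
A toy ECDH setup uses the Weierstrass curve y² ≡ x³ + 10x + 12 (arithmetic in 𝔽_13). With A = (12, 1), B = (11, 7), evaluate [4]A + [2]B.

(9, 5)

First 4A:
Double-and-add on 4 = (100)₂. Start with A = (12, 1) for the leading 1-bit.
double: tangent at (12, 1): λ = (3·12² + 10)/(2·1) ≡ 0/2. 2⁻¹ ≡ 7 (mod 13) since 2·7 = 14 ≡ 1, so λ ≡ 0·7 ≡ 0.
  x = λ² - 12 - 12 = 0 - 24 ≡ 2; y = λ·(12 - 2) - 1 ≡ 12. → (2, 12)
double: tangent at (2, 12): λ = (3·2² + 10)/(2·12) ≡ 9/11. 11⁻¹ ≡ 6 (mod 13) since 11·6 = 66 ≡ 1, so λ ≡ 9·6 ≡ 2.
  x = λ² - 2 - 2 = 4 - 4 ≡ 0; y = λ·(2 - 0) - 12 ≡ 5. → (0, 5)
4A = (0, 5).
Next 2B:
Repeated addition: build up to 2B.
2B: tangent at (11, 7): λ = (3·11² + 10)/(2·7) ≡ 9/1. 1⁻¹ ≡ 1 (mod 13) since 1·1 = 1 ≡ 1, so λ ≡ 9·1 ≡ 9.
  x = λ² - 11 - 11 = 81 - 22 ≡ 7; y = λ·(11 - 7) - 7 ≡ 3. → (7, 3)
2B = (7, 3).
Finally 4A + 2B:
(0, 5) + (7, 3). λ = (3 - 5)/(7 - 0) ≡ 11/7 mod 13. 7⁻¹ ≡ 2 (mod 13), so λ ≡ 9.
  x = λ² - 0 - 7 = 81 - 7 ≡ 9; y = λ·(0 - 9) - 5 ≡ 5. → (9, 5)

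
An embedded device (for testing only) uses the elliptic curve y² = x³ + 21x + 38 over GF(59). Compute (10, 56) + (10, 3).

The two points share x = 10 and their y-coordinates satisfy 56 + 3 ≡ 0 (mod 59), so they are inverses. Their sum is ∞.

O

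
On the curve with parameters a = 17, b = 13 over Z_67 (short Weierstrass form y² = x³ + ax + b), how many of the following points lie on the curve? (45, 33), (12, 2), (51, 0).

(45, 33): 33² ≡ 17, rhs ≡ 46 → off.
(12, 2): 2² ≡ 4, rhs ≡ 2 → off.
(51, 0): 0² ≡ 0, rhs ≡ 0 → on.

1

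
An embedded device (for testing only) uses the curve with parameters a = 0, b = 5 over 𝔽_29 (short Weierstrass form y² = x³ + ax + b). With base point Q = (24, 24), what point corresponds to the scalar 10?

O

Repeated addition: build up to 10Q.
2Q: tangent at (24, 24): λ = (3·24² + 0)/(2·24) ≡ 17/19. 19⁻¹ ≡ 26 (mod 29) since 19·26 = 494 ≡ 1, so λ ≡ 17·26 ≡ 7.
  x = λ² - 24 - 24 = 49 - 48 ≡ 1; y = λ·(24 - 1) - 24 ≡ 21. → (1, 21)
3Q: (1, 21) + (24, 24). λ = (24 - 21)/(24 - 1) ≡ 3/23 mod 29. 23⁻¹ ≡ 24 (mod 29) since 23·24 = 552 ≡ 1, so λ ≡ 14.
  x = λ² - 1 - 24 = 196 - 25 ≡ 26; y = λ·(1 - 26) - 21 ≡ 6. → (26, 6)
4Q: (26, 6) + (24, 24). λ = (24 - 6)/(24 - 26) ≡ 18/27 mod 29. 27⁻¹ ≡ 14 (mod 29) since 27·14 = 378 ≡ 1, so λ ≡ 20.
  x = λ² - 26 - 24 = 400 - 50 ≡ 2; y = λ·(26 - 2) - 6 ≡ 10. → (2, 10)
5Q: (2, 10) + (24, 24). λ = (24 - 10)/(24 - 2) ≡ 14/22 mod 29. 22⁻¹ ≡ 4 (mod 29) since 22·4 = 88 ≡ 1, so λ ≡ 27.
  x = λ² - 2 - 24 = 729 - 26 ≡ 7; y = λ·(2 - 7) - 10 ≡ 0. → (7, 0)
6Q: (7, 0) + (24, 24). λ = (24 - 0)/(24 - 7) ≡ 24/17 mod 29. 17⁻¹ ≡ 12 (mod 29) since 17·12 = 204 ≡ 1, so λ ≡ 27.
  x = λ² - 7 - 24 = 729 - 31 ≡ 2; y = λ·(7 - 2) - 0 ≡ 19. → (2, 19)
7Q: (2, 19) + (24, 24). λ = (24 - 19)/(24 - 2) ≡ 5/22 mod 29. 22⁻¹ ≡ 4 (mod 29) since 22·4 = 88 ≡ 1, so λ ≡ 20.
  x = λ² - 2 - 24 = 400 - 26 ≡ 26; y = λ·(2 - 26) - 19 ≡ 23. → (26, 23)
8Q: (26, 23) + (24, 24). λ = (24 - 23)/(24 - 26) ≡ 1/27 mod 29. 27⁻¹ ≡ 14 (mod 29), so λ ≡ 14.
  x = λ² - 26 - 24 = 196 - 50 ≡ 1; y = λ·(26 - 1) - 23 ≡ 8. → (1, 8)
9Q: (1, 8) + (24, 24). λ = (24 - 8)/(24 - 1) ≡ 16/23 mod 29. 23⁻¹ ≡ 24 (mod 29) since 23·24 = 552 ≡ 1, so λ ≡ 7.
  x = λ² - 1 - 24 = 49 - 25 ≡ 24; y = λ·(1 - 24) - 8 ≡ 5. → (24, 5)
10Q: (24, 5) + (24, 24): same x and y₁ ≡ -y₂, so the sum is the point at infinity.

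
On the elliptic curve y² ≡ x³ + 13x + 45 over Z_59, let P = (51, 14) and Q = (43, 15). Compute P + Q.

(51, 14) + (43, 15). λ = (15 - 14)/(43 - 51) ≡ 1/51 mod 59. 51⁻¹ ≡ 22 (mod 59) since 51·22 = 1122 ≡ 1, so λ ≡ 22.
  x = λ² - 51 - 43 = 484 - 94 ≡ 36; y = λ·(51 - 36) - 14 ≡ 21. → (36, 21)

(36, 21)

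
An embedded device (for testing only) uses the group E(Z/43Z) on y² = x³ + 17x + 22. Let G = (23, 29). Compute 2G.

(1, 13)

tangent at (23, 29): λ = (3·23² + 17)/(2·29) ≡ 13/15. 15⁻¹ ≡ 23 (mod 43), so λ ≡ 13·23 ≡ 41.
  x = λ² - 23 - 23 = 1681 - 46 ≡ 1; y = λ·(23 - 1) - 29 ≡ 13. → (1, 13)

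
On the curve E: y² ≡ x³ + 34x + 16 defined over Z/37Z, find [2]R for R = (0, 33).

(25, 27)

tangent at (0, 33): λ = (3·0² + 34)/(2·33) ≡ 34/29. 29⁻¹ ≡ 23 (mod 37), so λ ≡ 34·23 ≡ 5.
  x = λ² - 0 - 0 = 25 - 0 ≡ 25; y = λ·(0 - 25) - 33 ≡ 27. → (25, 27)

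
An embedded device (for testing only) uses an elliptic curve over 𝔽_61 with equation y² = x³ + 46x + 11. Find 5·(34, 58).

Write Q = (34, 58).
Repeated addition: build up to 5Q.
2Q: tangent at (34, 58): λ = (3·34² + 46)/(2·58) ≡ 37/55. 55⁻¹ ≡ 10 (mod 61), so λ ≡ 37·10 ≡ 4.
  x = λ² - 34 - 34 = 16 - 68 ≡ 9; y = λ·(34 - 9) - 58 ≡ 42. → (9, 42)
3Q: (9, 42) + (34, 58). λ = (58 - 42)/(34 - 9) ≡ 16/25 mod 61. 25⁻¹ ≡ 22 (mod 61), so λ ≡ 47.
  x = λ² - 9 - 34 = 2209 - 43 ≡ 31; y = λ·(9 - 31) - 42 ≡ 22. → (31, 22)
4Q: (31, 22) + (34, 58). λ = (58 - 22)/(34 - 31) ≡ 36/3 mod 61. 3⁻¹ ≡ 41 (mod 61) since 3·41 = 123 ≡ 1, so λ ≡ 12.
  x = λ² - 31 - 34 = 144 - 65 ≡ 18; y = λ·(31 - 18) - 22 ≡ 12. → (18, 12)
5Q: (18, 12) + (34, 58). λ = (58 - 12)/(34 - 18) ≡ 46/16 mod 61. 16⁻¹ ≡ 42 (mod 61), so λ ≡ 41.
  x = λ² - 18 - 34 = 1681 - 52 ≡ 43; y = λ·(18 - 43) - 12 ≡ 0. → (43, 0)

(43, 0)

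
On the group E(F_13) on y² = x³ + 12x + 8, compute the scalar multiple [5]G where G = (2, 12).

(9, 0)

Double-and-add on 5 = (101)₂. Start with G = (2, 12) for the leading 1-bit.
double: tangent at (2, 12): λ = (3·2² + 12)/(2·12) ≡ 11/11. 11⁻¹ ≡ 6 (mod 13), so λ ≡ 11·6 ≡ 1.
  x = λ² - 2 - 2 = 1 - 4 ≡ 10; y = λ·(2 - 10) - 12 ≡ 6. → (10, 6)
double: tangent at (10, 6): λ = (3·10² + 12)/(2·6) ≡ 0/12. 12⁻¹ ≡ 12 (mod 13), so λ ≡ 0·12 ≡ 0.
  x = λ² - 10 - 10 = 0 - 20 ≡ 6; y = λ·(10 - 6) - 6 ≡ 7. → (6, 7)
add G: (6, 7) + (2, 12). λ = (12 - 7)/(2 - 6) ≡ 5/9 mod 13. 9⁻¹ ≡ 3 (mod 13), so λ ≡ 2.
  x = λ² - 6 - 2 = 4 - 8 ≡ 9; y = λ·(6 - 9) - 7 ≡ 0. → (9, 0)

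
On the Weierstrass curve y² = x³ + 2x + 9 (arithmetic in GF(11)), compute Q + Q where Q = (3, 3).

(3, 8)

tangent at (3, 3): λ = (3·3² + 2)/(2·3) ≡ 7/6. 6⁻¹ ≡ 2 (mod 11) since 6·2 = 12 ≡ 1, so λ ≡ 7·2 ≡ 3.
  x = λ² - 3 - 3 = 9 - 6 ≡ 3; y = λ·(3 - 3) - 3 ≡ 8. → (3, 8)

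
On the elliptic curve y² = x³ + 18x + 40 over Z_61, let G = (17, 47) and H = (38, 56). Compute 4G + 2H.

First 4G:
Repeated addition: build up to 4G.
2G: tangent at (17, 47): λ = (3·17² + 18)/(2·47) ≡ 31/33. 33⁻¹ ≡ 37 (mod 61), so λ ≡ 31·37 ≡ 49.
  x = λ² - 17 - 17 = 2401 - 34 ≡ 49; y = λ·(17 - 49) - 47 ≡ 32. → (49, 32)
3G: (49, 32) + (17, 47). λ = (47 - 32)/(17 - 49) ≡ 15/29 mod 61. 29⁻¹ ≡ 40 (mod 61) since 29·40 = 1160 ≡ 1, so λ ≡ 51.
  x = λ² - 49 - 17 = 2601 - 66 ≡ 34; y = λ·(49 - 34) - 32 ≡ 1. → (34, 1)
4G: (34, 1) + (17, 47). λ = (47 - 1)/(17 - 34) ≡ 46/44 mod 61. 44⁻¹ ≡ 43 (mod 61) since 44·43 = 1892 ≡ 1, so λ ≡ 26.
  x = λ² - 34 - 17 = 676 - 51 ≡ 15; y = λ·(34 - 15) - 1 ≡ 5. → (15, 5)
4G = (15, 5).
Next 2H:
Repeated addition: build up to 2H.
2H: tangent at (38, 56): λ = (3·38² + 18)/(2·56) ≡ 19/51. 51⁻¹ ≡ 6 (mod 61), so λ ≡ 19·6 ≡ 53.
  x = λ² - 38 - 38 = 2809 - 76 ≡ 49; y = λ·(38 - 49) - 56 ≡ 32. → (49, 32)
2H = (49, 32).
Finally 4G + 2H:
(15, 5) + (49, 32). λ = (32 - 5)/(49 - 15) ≡ 27/34 mod 61. 34⁻¹ ≡ 9 (mod 61) since 34·9 = 306 ≡ 1, so λ ≡ 60.
  x = λ² - 15 - 49 = 3600 - 64 ≡ 59; y = λ·(15 - 59) - 5 ≡ 39. → (59, 39)

(59, 39)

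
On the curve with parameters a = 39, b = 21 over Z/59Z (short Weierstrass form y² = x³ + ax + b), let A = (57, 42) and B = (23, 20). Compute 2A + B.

First 2A:
Repeated addition: build up to 2A.
2A: tangent at (57, 42): λ = (3·57² + 39)/(2·42) ≡ 51/25. 25⁻¹ ≡ 26 (mod 59) since 25·26 = 650 ≡ 1, so λ ≡ 51·26 ≡ 28.
  x = λ² - 57 - 57 = 784 - 114 ≡ 21; y = λ·(57 - 21) - 42 ≡ 22. → (21, 22)
2A = (21, 22).
Finally 2A + B:
(21, 22) + (23, 20). λ = (20 - 22)/(23 - 21) ≡ 57/2 mod 59. 2⁻¹ ≡ 30 (mod 59) since 2·30 = 60 ≡ 1, so λ ≡ 58.
  x = λ² - 21 - 23 = 3364 - 44 ≡ 16; y = λ·(21 - 16) - 22 ≡ 32. → (16, 32)

(16, 32)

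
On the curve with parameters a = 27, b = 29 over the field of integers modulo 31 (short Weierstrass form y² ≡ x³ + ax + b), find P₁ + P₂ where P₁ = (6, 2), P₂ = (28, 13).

(5, 14)

(6, 2) + (28, 13). λ = (13 - 2)/(28 - 6) ≡ 11/22 mod 31. 22⁻¹ ≡ 24 (mod 31) since 22·24 = 528 ≡ 1, so λ ≡ 16.
  x = λ² - 6 - 28 = 256 - 34 ≡ 5; y = λ·(6 - 5) - 2 ≡ 14. → (5, 14)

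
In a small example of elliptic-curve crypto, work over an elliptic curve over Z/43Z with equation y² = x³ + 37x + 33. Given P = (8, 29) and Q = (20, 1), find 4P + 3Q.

(22, 10)

First 4P:
Double-and-add on 4 = (100)₂. Start with P = (8, 29) for the leading 1-bit.
double: tangent at (8, 29): λ = (3·8² + 37)/(2·29) ≡ 14/15. 15⁻¹ ≡ 23 (mod 43) since 15·23 = 345 ≡ 1, so λ ≡ 14·23 ≡ 21.
  x = λ² - 8 - 8 = 441 - 16 ≡ 38; y = λ·(8 - 38) - 29 ≡ 29. → (38, 29)
double: tangent at (38, 29): λ = (3·38² + 37)/(2·29) ≡ 26/15. 15⁻¹ ≡ 23 (mod 43) since 15·23 = 345 ≡ 1, so λ ≡ 26·23 ≡ 39.
  x = λ² - 38 - 38 = 1521 - 76 ≡ 26; y = λ·(38 - 26) - 29 ≡ 9. → (26, 9)
4P = (26, 9).
Next 3Q:
Repeated addition: build up to 3Q.
2Q: tangent at (20, 1): λ = (3·20² + 37)/(2·1) ≡ 33/2. 2⁻¹ ≡ 22 (mod 43), so λ ≡ 33·22 ≡ 38.
  x = λ² - 20 - 20 = 1444 - 40 ≡ 28; y = λ·(20 - 28) - 1 ≡ 39. → (28, 39)
3Q: (28, 39) + (20, 1). λ = (1 - 39)/(20 - 28) ≡ 5/35 mod 43. 35⁻¹ ≡ 16 (mod 43), so λ ≡ 37.
  x = λ² - 28 - 20 = 1369 - 48 ≡ 31; y = λ·(28 - 31) - 39 ≡ 22. → (31, 22)
3Q = (31, 22).
Finally 4P + 3Q:
(26, 9) + (31, 22). λ = (22 - 9)/(31 - 26) ≡ 13/5 mod 43. 5⁻¹ ≡ 26 (mod 43), so λ ≡ 37.
  x = λ² - 26 - 31 = 1369 - 57 ≡ 22; y = λ·(26 - 22) - 9 ≡ 10. → (22, 10)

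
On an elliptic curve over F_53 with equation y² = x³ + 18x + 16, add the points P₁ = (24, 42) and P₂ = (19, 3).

(3, 37)

(24, 42) + (19, 3). λ = (3 - 42)/(19 - 24) ≡ 14/48 mod 53. 48⁻¹ ≡ 21 (mod 53) since 48·21 = 1008 ≡ 1, so λ ≡ 29.
  x = λ² - 24 - 19 = 841 - 43 ≡ 3; y = λ·(24 - 3) - 42 ≡ 37. → (3, 37)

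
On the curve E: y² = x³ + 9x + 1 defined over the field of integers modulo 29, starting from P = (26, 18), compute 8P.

Repeated addition: build up to 8P.
2P: tangent at (26, 18): λ = (3·26² + 9)/(2·18) ≡ 7/7. 7⁻¹ ≡ 25 (mod 29) since 7·25 = 175 ≡ 1, so λ ≡ 7·25 ≡ 1.
  x = λ² - 26 - 26 = 1 - 52 ≡ 7; y = λ·(26 - 7) - 18 ≡ 1. → (7, 1)
3P: (7, 1) + (26, 18). λ = (18 - 1)/(26 - 7) ≡ 17/19 mod 29. 19⁻¹ ≡ 26 (mod 29), so λ ≡ 7.
  x = λ² - 7 - 26 = 49 - 33 ≡ 16; y = λ·(7 - 16) - 1 ≡ 23. → (16, 23)
4P: (16, 23) + (26, 18). λ = (18 - 23)/(26 - 16) ≡ 24/10 mod 29. 10⁻¹ ≡ 3 (mod 29) since 10·3 = 30 ≡ 1, so λ ≡ 14.
  x = λ² - 16 - 26 = 196 - 42 ≡ 9; y = λ·(16 - 9) - 23 ≡ 17. → (9, 17)
5P: (9, 17) + (26, 18). λ = (18 - 17)/(26 - 9) ≡ 1/17 mod 29. 17⁻¹ ≡ 12 (mod 29), so λ ≡ 12.
  x = λ² - 9 - 26 = 144 - 35 ≡ 22; y = λ·(9 - 22) - 17 ≡ 1. → (22, 1)
6P: (22, 1) + (26, 18). λ = (18 - 1)/(26 - 22) ≡ 17/4 mod 29. 4⁻¹ ≡ 22 (mod 29), so λ ≡ 26.
  x = λ² - 22 - 26 = 676 - 48 ≡ 19; y = λ·(22 - 19) - 1 ≡ 19. → (19, 19)
7P: (19, 19) + (26, 18). λ = (18 - 19)/(26 - 19) ≡ 28/7 mod 29. 7⁻¹ ≡ 25 (mod 29) since 7·25 = 175 ≡ 1, so λ ≡ 4.
  x = λ² - 19 - 26 = 16 - 45 ≡ 0; y = λ·(19 - 0) - 19 ≡ 28. → (0, 28)
8P: (0, 28) + (26, 18). λ = (18 - 28)/(26 - 0) ≡ 19/26 mod 29. 26⁻¹ ≡ 19 (mod 29), so λ ≡ 13.
  x = λ² - 0 - 26 = 169 - 26 ≡ 27; y = λ·(0 - 27) - 28 ≡ 27. → (27, 27)

(27, 27)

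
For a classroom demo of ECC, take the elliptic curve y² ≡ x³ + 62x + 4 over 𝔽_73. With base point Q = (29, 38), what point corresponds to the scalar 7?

(6, 9)

Repeated addition: build up to 7Q.
2Q: tangent at (29, 38): λ = (3·29² + 62)/(2·38) ≡ 30/3. 3⁻¹ ≡ 49 (mod 73), so λ ≡ 30·49 ≡ 10.
  x = λ² - 29 - 29 = 100 - 58 ≡ 42; y = λ·(29 - 42) - 38 ≡ 51. → (42, 51)
3Q: (42, 51) + (29, 38). λ = (38 - 51)/(29 - 42) ≡ 60/60 mod 73. 60⁻¹ ≡ 28 (mod 73), so λ ≡ 1.
  x = λ² - 42 - 29 = 1 - 71 ≡ 3; y = λ·(42 - 3) - 51 ≡ 61. → (3, 61)
4Q: (3, 61) + (29, 38). λ = (38 - 61)/(29 - 3) ≡ 50/26 mod 73. 26⁻¹ ≡ 59 (mod 73) since 26·59 = 1534 ≡ 1, so λ ≡ 30.
  x = λ² - 3 - 29 = 900 - 32 ≡ 65; y = λ·(3 - 65) - 61 ≡ 50. → (65, 50)
5Q: (65, 50) + (29, 38). λ = (38 - 50)/(29 - 65) ≡ 61/37 mod 73. 37⁻¹ ≡ 2 (mod 73), so λ ≡ 49.
  x = λ² - 65 - 29 = 2401 - 94 ≡ 44; y = λ·(65 - 44) - 50 ≡ 30. → (44, 30)
6Q: (44, 30) + (29, 38). λ = (38 - 30)/(29 - 44) ≡ 8/58 mod 73. 58⁻¹ ≡ 34 (mod 73), so λ ≡ 53.
  x = λ² - 44 - 29 = 2809 - 73 ≡ 35; y = λ·(44 - 35) - 30 ≡ 9. → (35, 9)
7Q: (35, 9) + (29, 38). λ = (38 - 9)/(29 - 35) ≡ 29/67 mod 73. 67⁻¹ ≡ 12 (mod 73) since 67·12 = 804 ≡ 1, so λ ≡ 56.
  x = λ² - 35 - 29 = 3136 - 64 ≡ 6; y = λ·(35 - 6) - 9 ≡ 9. → (6, 9)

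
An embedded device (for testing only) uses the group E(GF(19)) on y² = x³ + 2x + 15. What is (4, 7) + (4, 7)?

tangent at (4, 7): λ = (3·4² + 2)/(2·7) ≡ 12/14. 14⁻¹ ≡ 15 (mod 19), so λ ≡ 12·15 ≡ 9.
  x = λ² - 4 - 4 = 81 - 8 ≡ 16; y = λ·(4 - 16) - 7 ≡ 18. → (16, 18)

(16, 18)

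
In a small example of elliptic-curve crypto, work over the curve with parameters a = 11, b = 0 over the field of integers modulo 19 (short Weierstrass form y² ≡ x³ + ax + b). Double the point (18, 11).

(9, 12)

tangent at (18, 11): λ = (3·18² + 11)/(2·11) ≡ 14/3. 3⁻¹ ≡ 13 (mod 19), so λ ≡ 14·13 ≡ 11.
  x = λ² - 18 - 18 = 121 - 36 ≡ 9; y = λ·(18 - 9) - 11 ≡ 12. → (9, 12)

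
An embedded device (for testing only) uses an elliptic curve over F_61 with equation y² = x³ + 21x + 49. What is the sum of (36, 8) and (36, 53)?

O

The two points share x = 36 and their y-coordinates satisfy 8 + 53 ≡ 0 (mod 61), so they are inverses. Their sum is 𝒪.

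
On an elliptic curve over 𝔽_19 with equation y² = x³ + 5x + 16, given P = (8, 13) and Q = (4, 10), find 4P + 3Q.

O

First 4P:
Repeated addition: build up to 4P.
2P: tangent at (8, 13): λ = (3·8² + 5)/(2·13) ≡ 7/7. 7⁻¹ ≡ 11 (mod 19), so λ ≡ 7·11 ≡ 1.
  x = λ² - 8 - 8 = 1 - 16 ≡ 4; y = λ·(8 - 4) - 13 ≡ 10. → (4, 10)
3P: (4, 10) + (8, 13). λ = (13 - 10)/(8 - 4) ≡ 3/4 mod 19. 4⁻¹ ≡ 5 (mod 19), so λ ≡ 15.
  x = λ² - 4 - 8 = 225 - 12 ≡ 4; y = λ·(4 - 4) - 10 ≡ 9. → (4, 9)
4P: (4, 9) + (8, 13). λ = (13 - 9)/(8 - 4) ≡ 4/4 mod 19. 4⁻¹ ≡ 5 (mod 19), so λ ≡ 1.
  x = λ² - 4 - 8 = 1 - 12 ≡ 8; y = λ·(4 - 8) - 9 ≡ 6. → (8, 6)
4P = (8, 6).
Next 3Q:
Repeated addition: build up to 3Q.
2Q: tangent at (4, 10): λ = (3·4² + 5)/(2·10) ≡ 15/1. 1⁻¹ ≡ 1 (mod 19), so λ ≡ 15·1 ≡ 15.
  x = λ² - 4 - 4 = 225 - 8 ≡ 8; y = λ·(4 - 8) - 10 ≡ 6. → (8, 6)
3Q: (8, 6) + (4, 10). λ = (10 - 6)/(4 - 8) ≡ 4/15 mod 19. 15⁻¹ ≡ 14 (mod 19), so λ ≡ 18.
  x = λ² - 8 - 4 = 324 - 12 ≡ 8; y = λ·(8 - 8) - 6 ≡ 13. → (8, 13)
3Q = (8, 13).
Finally 4P + 3Q:
(8, 6) + (8, 13): same x and y₁ ≡ -y₂, so the sum is the point at infinity.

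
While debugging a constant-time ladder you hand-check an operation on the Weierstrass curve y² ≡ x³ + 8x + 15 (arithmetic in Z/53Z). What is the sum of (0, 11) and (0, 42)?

O

The two points share x = 0 and their y-coordinates satisfy 11 + 42 ≡ 0 (mod 53), so they are inverses. Their sum is O.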